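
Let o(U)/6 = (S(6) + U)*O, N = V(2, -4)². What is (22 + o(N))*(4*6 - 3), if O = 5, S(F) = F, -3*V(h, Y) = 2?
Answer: 4522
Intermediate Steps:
V(h, Y) = -⅔ (V(h, Y) = -⅓*2 = -⅔)
N = 4/9 (N = (-⅔)² = 4/9 ≈ 0.44444)
o(U) = 180 + 30*U (o(U) = 6*((6 + U)*5) = 6*(30 + 5*U) = 180 + 30*U)
(22 + o(N))*(4*6 - 3) = (22 + (180 + 30*(4/9)))*(4*6 - 3) = (22 + (180 + 40/3))*(24 - 3) = (22 + 580/3)*21 = (646/3)*21 = 4522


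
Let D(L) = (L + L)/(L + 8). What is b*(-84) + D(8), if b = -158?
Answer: 13273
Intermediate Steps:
D(L) = 2*L/(8 + L) (D(L) = (2*L)/(8 + L) = 2*L/(8 + L))
b*(-84) + D(8) = -158*(-84) + 2*8/(8 + 8) = 13272 + 2*8/16 = 13272 + 2*8*(1/16) = 13272 + 1 = 13273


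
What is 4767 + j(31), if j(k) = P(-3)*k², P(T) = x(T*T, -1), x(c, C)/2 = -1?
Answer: 2845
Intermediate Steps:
x(c, C) = -2 (x(c, C) = 2*(-1) = -2)
P(T) = -2
j(k) = -2*k²
4767 + j(31) = 4767 - 2*31² = 4767 - 2*961 = 4767 - 1922 = 2845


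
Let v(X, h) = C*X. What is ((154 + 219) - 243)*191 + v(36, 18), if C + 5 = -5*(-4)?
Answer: 25370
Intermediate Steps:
C = 15 (C = -5 - 5*(-4) = -5 + 20 = 15)
v(X, h) = 15*X
((154 + 219) - 243)*191 + v(36, 18) = ((154 + 219) - 243)*191 + 15*36 = (373 - 243)*191 + 540 = 130*191 + 540 = 24830 + 540 = 25370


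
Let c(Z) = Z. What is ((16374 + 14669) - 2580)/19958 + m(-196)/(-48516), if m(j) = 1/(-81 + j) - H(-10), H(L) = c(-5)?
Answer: 95621174911/67053551214 ≈ 1.4260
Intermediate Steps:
H(L) = -5
m(j) = 5 + 1/(-81 + j) (m(j) = 1/(-81 + j) - 1*(-5) = 1/(-81 + j) + 5 = 5 + 1/(-81 + j))
((16374 + 14669) - 2580)/19958 + m(-196)/(-48516) = ((16374 + 14669) - 2580)/19958 + ((-404 + 5*(-196))/(-81 - 196))/(-48516) = (31043 - 2580)*(1/19958) + ((-404 - 980)/(-277))*(-1/48516) = 28463*(1/19958) - 1/277*(-1384)*(-1/48516) = 28463/19958 + (1384/277)*(-1/48516) = 28463/19958 - 346/3359733 = 95621174911/67053551214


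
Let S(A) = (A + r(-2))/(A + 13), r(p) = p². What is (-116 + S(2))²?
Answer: 334084/25 ≈ 13363.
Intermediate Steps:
S(A) = (4 + A)/(13 + A) (S(A) = (A + (-2)²)/(A + 13) = (A + 4)/(13 + A) = (4 + A)/(13 + A))
(-116 + S(2))² = (-116 + (4 + 2)/(13 + 2))² = (-116 + 6/15)² = (-116 + (1/15)*6)² = (-116 + ⅖)² = (-578/5)² = 334084/25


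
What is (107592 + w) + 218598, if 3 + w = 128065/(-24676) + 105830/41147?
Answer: 331189150453089/1015343372 ≈ 3.2618e+5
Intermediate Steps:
w = -5704059591/1015343372 (w = -3 + (128065/(-24676) + 105830/41147) = -3 + (128065*(-1/24676) + 105830*(1/41147)) = -3 + (-128065/24676 + 105830/41147) = -3 - 2658029475/1015343372 = -5704059591/1015343372 ≈ -5.6179)
(107592 + w) + 218598 = (107592 - 5704059591/1015343372) + 218598 = 109237120020633/1015343372 + 218598 = 331189150453089/1015343372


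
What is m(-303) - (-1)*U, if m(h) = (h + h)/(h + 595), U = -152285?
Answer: -22233913/146 ≈ -1.5229e+5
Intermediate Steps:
m(h) = 2*h/(595 + h) (m(h) = (2*h)/(595 + h) = 2*h/(595 + h))
m(-303) - (-1)*U = 2*(-303)/(595 - 303) - (-1)*(-152285) = 2*(-303)/292 - 1*152285 = 2*(-303)*(1/292) - 152285 = -303/146 - 152285 = -22233913/146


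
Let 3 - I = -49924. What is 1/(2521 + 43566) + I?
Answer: 2300985650/46087 ≈ 49927.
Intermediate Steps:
I = 49927 (I = 3 - 1*(-49924) = 3 + 49924 = 49927)
1/(2521 + 43566) + I = 1/(2521 + 43566) + 49927 = 1/46087 + 49927 = 2300985650/46087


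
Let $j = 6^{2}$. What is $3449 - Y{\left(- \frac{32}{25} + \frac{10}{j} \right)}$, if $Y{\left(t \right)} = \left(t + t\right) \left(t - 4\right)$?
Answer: $\frac{348196049}{101250} \approx 3439.0$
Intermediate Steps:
$j = 36$
$Y{\left(t \right)} = 2 t \left(-4 + t\right)$
$3449 - Y{\left(- \frac{32}{25} + \frac{10}{j} \right)} = 3449 - 2 \left(- \frac{32}{25} + \frac{10}{36}\right) \left(-4 + \left(- \frac{32}{25} + \frac{10}{36}\right)\right) = 3449 - 2 \left(\left(-32\right) \frac{1}{25} + 10 \cdot \frac{1}{36}\right) \left(-4 + \left(\left(-32\right) \frac{1}{25} + 10 \cdot \frac{1}{36}\right)\right) = 3449 - 2 \left(- \frac{32}{25} + \frac{5}{18}\right) \left(-4 + \left(- \frac{32}{25} + \frac{5}{18}\right)\right) = 3449 - 2 \left(- \frac{451}{450}\right) \left(-4 - \frac{451}{450}\right) = 3449 - 2 \left(- \frac{451}{450}\right) \left(- \frac{2251}{450}\right) = 3449 - \frac{1015201}{101250} = \frac{348196049}{101250}$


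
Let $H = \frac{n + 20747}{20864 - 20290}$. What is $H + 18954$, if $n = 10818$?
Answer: $\frac{10911161}{574} \approx 19009.0$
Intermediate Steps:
$H = \frac{31565}{574}$ ($H = \frac{10818 + 20747}{20864 - 20290} = \frac{31565}{574} \approx 54.991$)
$H + 18954 = \frac{31565}{574} + 18954 = \frac{10911161}{574}$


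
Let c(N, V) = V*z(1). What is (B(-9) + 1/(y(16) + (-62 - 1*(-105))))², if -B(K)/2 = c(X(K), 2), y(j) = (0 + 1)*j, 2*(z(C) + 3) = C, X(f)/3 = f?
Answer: 349281/3481 ≈ 100.34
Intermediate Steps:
X(f) = 3*f
z(C) = -3 + C/2
y(j) = j (y(j) = 1*j = j)
c(N, V) = -5*V/2 (c(N, V) = V*(-3 + (½)*1) = V*(-3 + ½) = V*(-5/2) = -5*V/2)
B(K) = 10 (B(K) = -(-5)*2 = -2*(-5) = 10)
(B(-9) + 1/(y(16) + (-62 - 1*(-105))))² = (10 + 1/(16 + (-62 - 1*(-105))))² = (10 + 1/(16 + (-62 + 105)))² = (10 + 1/(16 + 43))² = (10 + 1/59)² = (591/59)² = 349281/3481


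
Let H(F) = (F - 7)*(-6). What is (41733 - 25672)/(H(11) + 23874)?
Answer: 16061/23850 ≈ 0.67342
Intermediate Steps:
H(F) = 42 - 6*F (H(F) = (-7 + F)*(-6) = 42 - 6*F)
(41733 - 25672)/(H(11) + 23874) = (41733 - 25672)/((42 - 6*11) + 23874) = 16061/((42 - 66) + 23874) = 16061/(-24 + 23874) = 16061/23850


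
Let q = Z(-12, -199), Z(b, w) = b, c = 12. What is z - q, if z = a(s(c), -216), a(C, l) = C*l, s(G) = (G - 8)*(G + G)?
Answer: -20724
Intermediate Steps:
s(G) = 2*G*(-8 + G) (s(G) = (-8 + G)*(2*G) = 2*G*(-8 + G))
q = -12
z = -20736 (z = (2*12*(-8 + 12))*(-216) = (2*12*4)*(-216) = 96*(-216) = -20736)
z - q = -20736 - 1*(-12) = -20736 + 12 = -20724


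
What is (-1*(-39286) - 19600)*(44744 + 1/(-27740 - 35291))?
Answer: 55519619914218/63031 ≈ 8.8083e+8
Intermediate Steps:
(-1*(-39286) - 19600)*(44744 + 1/(-27740 - 35291)) = (39286 - 19600)*(44744 + 1/(-63031)) = 19686*(44744 - 1/63031) = 19686*(2820259063/63031) = 55519619914218/63031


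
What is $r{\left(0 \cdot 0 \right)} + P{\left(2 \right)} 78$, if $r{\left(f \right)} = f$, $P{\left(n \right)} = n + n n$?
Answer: $468$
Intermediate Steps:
$P{\left(n \right)} = n + n^{2}$
$r{\left(0 \cdot 0 \right)} + P{\left(2 \right)} 78 = 0 \cdot 0 + 2 \left(1 + 2\right) 78 = 0 + 2 \cdot 3 \cdot 78 = 0 + 6 \cdot 78 = 0 + 468 = 468$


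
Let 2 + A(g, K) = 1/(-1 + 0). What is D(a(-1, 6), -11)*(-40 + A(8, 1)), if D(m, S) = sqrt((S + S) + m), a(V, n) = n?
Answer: -172*I ≈ -172.0*I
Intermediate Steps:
A(g, K) = -3 (A(g, K) = -2 + 1/(-1 + 0) = -2 + 1/(-1) = -2 - 1 = -3)
D(m, S) = sqrt(m + 2*S) (D(m, S) = sqrt(2*S + m) = sqrt(m + 2*S))
D(a(-1, 6), -11)*(-40 + A(8, 1)) = sqrt(6 + 2*(-11))*(-40 - 3) = sqrt(6 - 22)*(-43) = sqrt(-16)*(-43) = (4*I)*(-43) = -172*I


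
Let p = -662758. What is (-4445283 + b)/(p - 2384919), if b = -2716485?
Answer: 7161768/3047677 ≈ 2.3499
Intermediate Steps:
(-4445283 + b)/(p - 2384919) = (-4445283 - 2716485)/(-662758 - 2384919) = -7161768/(-3047677) = -7161768*(-1/3047677) = 7161768/3047677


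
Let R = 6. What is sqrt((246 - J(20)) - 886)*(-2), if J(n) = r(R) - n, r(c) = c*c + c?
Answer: -2*I*sqrt(662) ≈ -51.459*I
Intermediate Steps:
r(c) = c + c**2 (r(c) = c**2 + c = c + c**2)
J(n) = 42 - n (J(n) = 6*(1 + 6) - n = 6*7 - n = 42 - n)
sqrt((246 - J(20)) - 886)*(-2) = sqrt((246 - (42 - 1*20)) - 886)*(-2) = sqrt((246 - (42 - 20)) - 886)*(-2) = sqrt((246 - 1*22) - 886)*(-2) = sqrt((246 - 22) - 886)*(-2) = sqrt(224 - 886)*(-2) = sqrt(-662)*(-2) = (I*sqrt(662))*(-2) = -2*I*sqrt(662)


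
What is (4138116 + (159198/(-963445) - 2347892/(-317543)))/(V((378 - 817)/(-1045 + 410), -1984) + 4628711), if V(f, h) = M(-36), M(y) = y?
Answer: 1265997622295241086/1416074684229333625 ≈ 0.89402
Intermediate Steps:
V(f, h) = -36
(4138116 + (159198/(-963445) - 2347892/(-317543)))/(V((378 - 817)/(-1045 + 410), -1984) + 4628711) = (4138116 + (159198/(-963445) - 2347892/(-317543)))/(-36 + 4628711) = (4138116 + (159198*(-1/963445) - 2347892*(-1/317543)))/4628675 = (4138116 + (-159198/963445 + 2347892/317543))*(1/4628675) = (4138116 + 2211512597426/305935215635)*(1/4628675) = (1265997622295241086/305935215635)*(1/4628675) = 1265997622295241086/1416074684229333625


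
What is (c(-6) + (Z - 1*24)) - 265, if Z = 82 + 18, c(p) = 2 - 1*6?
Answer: -193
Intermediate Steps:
c(p) = -4 (c(p) = 2 - 6 = -4)
Z = 100
(c(-6) + (Z - 1*24)) - 265 = (-4 + (100 - 1*24)) - 265 = (-4 + (100 - 24)) - 265 = (-4 + 76) - 265 = 72 - 265 = -193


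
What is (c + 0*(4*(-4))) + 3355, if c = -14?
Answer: 3341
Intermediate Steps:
(c + 0*(4*(-4))) + 3355 = (-14 + 0*(4*(-4))) + 3355 = (-14 + 0*(-16)) + 3355 = (-14 + 0) + 3355 = -14 + 3355 = 3341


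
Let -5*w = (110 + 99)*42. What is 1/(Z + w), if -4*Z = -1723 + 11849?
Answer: -10/42871 ≈ -0.00023326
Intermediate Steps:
w = -8778/5 (w = -(110 + 99)*42/5 = -209*42/5 = -⅕*8778 = -8778/5 ≈ -1755.6)
Z = -5063/2 (Z = -(-1723 + 11849)/4 = -¼*10126 = -5063/2 ≈ -2531.5)
1/(Z + w) = 1/(-5063/2 - 8778/5) = 1/(-42871/10) = -10/42871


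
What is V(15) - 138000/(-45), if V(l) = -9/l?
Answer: 45991/15 ≈ 3066.1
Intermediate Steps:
V(15) - 138000/(-45) = -9/15 - 138000/(-45) = -9*1/15 - 138000*(-1)/45 = -⅗ - 300*(-92/9) = -⅗ + 9200/3 = 45991/15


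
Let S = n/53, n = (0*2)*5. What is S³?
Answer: 0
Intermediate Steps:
n = 0 (n = 0*5 = 0)
S = 0 (S = 0/53 = 0*(1/53) = 0)
S³ = 0³ = 0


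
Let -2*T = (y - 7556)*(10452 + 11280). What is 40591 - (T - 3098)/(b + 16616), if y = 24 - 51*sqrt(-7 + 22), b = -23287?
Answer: 352622175/6671 + 554166*sqrt(15)/6671 ≈ 53181.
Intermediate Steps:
y = 24 - 51*sqrt(15) ≈ -173.52
T = 81842712 + 554166*sqrt(15) (T = -((24 - 51*sqrt(15)) - 7556)*(10452 + 11280)/2 = -(-7532 - 51*sqrt(15))*21732/2 = -(-163685424 - 1108332*sqrt(15))/2 = 81842712 + 554166*sqrt(15) ≈ 8.3989e+7)
40591 - (T - 3098)/(b + 16616) = 40591 - ((81842712 + 554166*sqrt(15)) - 3098)/(-23287 + 16616) = 40591 - (81839614 + 554166*sqrt(15))/(-6671) = 40591 - (81839614 + 554166*sqrt(15))*(-1)/6671 = 40591 - (-81839614/6671 - 554166*sqrt(15)/6671) = 40591 + (81839614/6671 + 554166*sqrt(15)/6671) = 352622175/6671 + 554166*sqrt(15)/6671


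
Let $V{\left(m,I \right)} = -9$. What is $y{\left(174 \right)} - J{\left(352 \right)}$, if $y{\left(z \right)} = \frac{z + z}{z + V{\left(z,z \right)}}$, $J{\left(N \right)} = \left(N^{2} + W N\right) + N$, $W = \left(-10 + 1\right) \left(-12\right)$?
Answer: $- \frac{8924844}{55} \approx -1.6227 \cdot 10^{5}$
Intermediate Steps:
$W = 108$ ($W = \left(-9\right) \left(-12\right) = 108$)
$J{\left(N \right)} = N^{2} + 109 N$ ($J{\left(N \right)} = \left(N^{2} + 108 N\right) + N = N^{2} + 109 N$)
$y{\left(z \right)} = \frac{2 z}{-9 + z}$ ($y{\left(z \right)} = \frac{z + z}{z - 9} = \frac{2 z}{-9 + z}$)
$y{\left(174 \right)} - J{\left(352 \right)} = 2 \cdot 174 \frac{1}{-9 + 174} - 352 \left(109 + 352\right) = 2 \cdot 174 \cdot \frac{1}{165} - 352 \cdot 461 = 2 \cdot 174 \cdot \frac{1}{165} - 162272 = \frac{116}{55} - 162272 = - \frac{8924844}{55}$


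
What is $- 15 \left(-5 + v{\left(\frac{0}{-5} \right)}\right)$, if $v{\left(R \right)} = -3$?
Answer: $120$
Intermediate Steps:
$- 15 \left(-5 + v{\left(\frac{0}{-5} \right)}\right) = - 15 \left(-5 - 3\right) = \left(-15\right) \left(-8\right) = 120$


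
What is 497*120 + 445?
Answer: 60085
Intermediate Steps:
497*120 + 445 = 59640 + 445 = 60085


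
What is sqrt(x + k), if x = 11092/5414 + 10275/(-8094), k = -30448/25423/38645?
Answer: sqrt(40122689484352804588445072341870)/7175469292316810 ≈ 0.88276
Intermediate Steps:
k = -30448/982471835 (k = -30448*1/25423*(1/38645) = -30448/25423*1/38645 = -30448/982471835 ≈ -3.0991e-5)
x = 5691633/7303486 (x = 11092*(1/5414) + 10275*(-1/8094) = 5546/2707 - 3425/2698 = 5691633/7303486 ≈ 0.77930)
sqrt(x + k) = sqrt(5691633/7303486 - 30448/982471835) = sqrt(5591646741114827/7175469292316810) = sqrt(40122689484352804588445072341870)/7175469292316810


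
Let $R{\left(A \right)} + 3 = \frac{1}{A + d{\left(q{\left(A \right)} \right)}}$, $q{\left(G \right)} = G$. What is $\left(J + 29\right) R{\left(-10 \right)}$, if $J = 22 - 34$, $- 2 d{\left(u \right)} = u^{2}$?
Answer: $- \frac{3077}{60} \approx -51.283$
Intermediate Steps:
$d{\left(u \right)} = - \frac{u^{2}}{2}$
$J = -12$ ($J = 22 - 34 = -12$)
$R{\left(A \right)} = -3 + \frac{1}{A - \frac{A^{2}}{2}}$
$\left(J + 29\right) R{\left(-10 \right)} = \left(-12 + 29\right) \frac{-2 - 3 \left(-10\right)^{2} + 6 \left(-10\right)}{\left(-10\right) \left(-2 - 10\right)} = 17 \left(- \frac{-2 - 300 - 60}{10 \left(-12\right)}\right) = 17 \left(\left(- \frac{1}{10}\right) \left(- \frac{1}{12}\right) \left(-2 - 300 - 60\right)\right) = 17 \left(\left(- \frac{1}{10}\right) \left(- \frac{1}{12}\right) \left(-362\right)\right) = 17 \left(- \frac{181}{60}\right) = - \frac{3077}{60}$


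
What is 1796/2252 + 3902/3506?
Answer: 1885510/986939 ≈ 1.9105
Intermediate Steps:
1796/2252 + 3902/3506 = 1796*(1/2252) + 3902*(1/3506) = 449/563 + 1951/1753 = 1885510/986939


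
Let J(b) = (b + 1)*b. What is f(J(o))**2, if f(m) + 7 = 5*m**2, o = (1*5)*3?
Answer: 82939968049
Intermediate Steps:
o = 15 (o = 5*3 = 15)
J(b) = b*(1 + b) (J(b) = (1 + b)*b = b*(1 + b))
f(m) = -7 + 5*m**2
f(J(o))**2 = (-7 + 5*(15*(1 + 15))**2)**2 = (-7 + 5*(15*16)**2)**2 = (-7 + 5*240**2)**2 = (-7 + 5*57600)**2 = (-7 + 288000)**2 = 287993**2 = 82939968049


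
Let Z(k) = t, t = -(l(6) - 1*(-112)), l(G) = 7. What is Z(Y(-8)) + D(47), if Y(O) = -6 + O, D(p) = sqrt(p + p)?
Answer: -119 + sqrt(94) ≈ -109.30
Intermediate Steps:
D(p) = sqrt(2)*sqrt(p) (D(p) = sqrt(2*p) = sqrt(2)*sqrt(p))
t = -119 (t = -(7 - 1*(-112)) = -(7 + 112) = -1*119 = -119)
Z(k) = -119
Z(Y(-8)) + D(47) = -119 + sqrt(2)*sqrt(47) = -119 + sqrt(94)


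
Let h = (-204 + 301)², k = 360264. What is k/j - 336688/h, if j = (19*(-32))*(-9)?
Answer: 64473635/2145252 ≈ 30.054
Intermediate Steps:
h = 9409 (h = 97² = 9409)
j = 5472 (j = -608*(-9) = 5472)
k/j - 336688/h = 360264/5472 - 336688/9409 = 360264*(1/5472) - 336688*1/9409 = 15011/228 - 336688/9409 = 64473635/2145252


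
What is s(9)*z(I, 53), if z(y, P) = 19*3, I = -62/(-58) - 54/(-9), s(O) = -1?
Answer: -57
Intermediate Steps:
I = 205/29 (I = -62*(-1/58) - 54*(-⅑) = 31/29 + 6 = 205/29 ≈ 7.0690)
z(y, P) = 57
s(9)*z(I, 53) = -1*57 = -57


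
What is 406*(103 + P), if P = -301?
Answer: -80388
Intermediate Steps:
406*(103 + P) = 406*(103 - 301) = 406*(-198) = -80388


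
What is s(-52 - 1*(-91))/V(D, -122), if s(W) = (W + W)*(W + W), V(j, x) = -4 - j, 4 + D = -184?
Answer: 1521/46 ≈ 33.065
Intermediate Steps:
D = -188 (D = -4 - 184 = -188)
s(W) = 4*W**2 (s(W) = (2*W)*(2*W) = 4*W**2)
s(-52 - 1*(-91))/V(D, -122) = (4*(-52 - 1*(-91))**2)/(-4 - 1*(-188)) = (4*(-52 + 91)**2)/(-4 + 188) = (4*39**2)/184 = (4*1521)*(1/184) = 6084*(1/184) = 1521/46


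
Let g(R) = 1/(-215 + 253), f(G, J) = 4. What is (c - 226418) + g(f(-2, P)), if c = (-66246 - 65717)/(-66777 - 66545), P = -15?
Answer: -286770468683/1266559 ≈ -2.2642e+5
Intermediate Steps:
c = 131963/133322 (c = -131963/(-133322) = -131963*(-1/133322) = 131963/133322 ≈ 0.98981)
g(R) = 1/38
(c - 226418) + g(f(-2, P)) = (131963/133322 - 226418) + 1/38 = -30186368633/133322 + 1/38 = -286770468683/1266559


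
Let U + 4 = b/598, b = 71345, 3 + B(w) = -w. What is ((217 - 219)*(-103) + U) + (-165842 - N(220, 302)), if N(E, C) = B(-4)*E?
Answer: -99112935/598 ≈ -1.6574e+5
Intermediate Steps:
B(w) = -3 - w
N(E, C) = E (N(E, C) = (-3 - 1*(-4))*E = (-3 + 4)*E = 1*E = E)
U = 68953/598 (U = -4 + 71345/598 = 68953/598 ≈ 115.31)
((217 - 219)*(-103) + U) + (-165842 - N(220, 302)) = ((217 - 219)*(-103) + 68953/598) + (-165842 - 1*220) = (-2*(-103) + 68953/598) + (-165842 - 220) = (206 + 68953/598) - 166062 = 192141/598 - 166062 = -99112935/598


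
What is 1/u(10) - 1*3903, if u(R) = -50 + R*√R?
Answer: -117091/30 - √10/150 ≈ -3903.1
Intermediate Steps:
u(R) = -50 + R^(3/2)
1/u(10) - 1*3903 = 1/(-50 + 10^(3/2)) - 1*3903 = 1/(-50 + 10*√10) - 3903 = -3903 + 1/(-50 + 10*√10)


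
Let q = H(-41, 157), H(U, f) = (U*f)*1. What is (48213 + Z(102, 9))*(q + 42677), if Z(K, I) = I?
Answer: 1747565280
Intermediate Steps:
H(U, f) = U*f
q = -6437 (q = -41*157 = -6437)
(48213 + Z(102, 9))*(q + 42677) = (48213 + 9)*(-6437 + 42677) = 48222*36240 = 1747565280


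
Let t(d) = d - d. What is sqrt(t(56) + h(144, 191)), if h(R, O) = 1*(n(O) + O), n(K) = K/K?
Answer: 8*sqrt(3) ≈ 13.856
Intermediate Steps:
n(K) = 1
t(d) = 0
h(R, O) = 1 + O (h(R, O) = 1*(1 + O) = 1 + O)
sqrt(t(56) + h(144, 191)) = sqrt(0 + (1 + 191)) = sqrt(0 + 192) = sqrt(192) = 8*sqrt(3)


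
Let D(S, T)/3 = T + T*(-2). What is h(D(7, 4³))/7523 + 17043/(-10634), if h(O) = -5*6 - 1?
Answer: -9888011/6153814 ≈ -1.6068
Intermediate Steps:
D(S, T) = -3*T (D(S, T) = 3*(T + T*(-2)) = 3*(T - 2*T) = 3*(-T) = -3*T)
h(O) = -31 (h(O) = -30 - 1 = -31)
h(D(7, 4³))/7523 + 17043/(-10634) = -31/7523 + 17043/(-10634) = -31*1/7523 + 17043*(-1/10634) = -31/7523 - 1311/818 = -9888011/6153814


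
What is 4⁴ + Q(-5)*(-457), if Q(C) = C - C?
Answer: 256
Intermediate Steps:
Q(C) = 0
4⁴ + Q(-5)*(-457) = 4⁴ + 0*(-457) = 256 + 0 = 256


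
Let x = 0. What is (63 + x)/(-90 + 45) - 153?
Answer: -772/5 ≈ -154.40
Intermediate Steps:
(63 + x)/(-90 + 45) - 153 = (63 + 0)/(-90 + 45) - 153 = 63/(-45) - 153 = -1/45*63 - 153 = -7/5 - 153 = -772/5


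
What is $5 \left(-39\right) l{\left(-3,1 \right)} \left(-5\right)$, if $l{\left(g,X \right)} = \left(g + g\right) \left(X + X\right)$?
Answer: $-11700$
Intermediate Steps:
$l{\left(g,X \right)} = 4 X g$ ($l{\left(g,X \right)} = 2 g 2 X = 4 X g$)
$5 \left(-39\right) l{\left(-3,1 \right)} \left(-5\right) = 5 \left(-39\right) 4 \cdot 1 \left(-3\right) \left(-5\right) = - 195 \left(\left(-12\right) \left(-5\right)\right) = \left(-195\right) 60 = -11700$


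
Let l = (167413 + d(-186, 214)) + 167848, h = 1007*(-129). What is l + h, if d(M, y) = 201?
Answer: 205559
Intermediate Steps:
h = -129903
l = 335462 (l = (167413 + 201) + 167848 = 167614 + 167848 = 335462)
l + h = 335462 - 129903 = 205559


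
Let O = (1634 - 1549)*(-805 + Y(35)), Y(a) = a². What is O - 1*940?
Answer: 34760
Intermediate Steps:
O = 35700 (O = (1634 - 1549)*(-805 + 35²) = 85*(-805 + 1225) = 85*420 = 35700)
O - 1*940 = 35700 - 1*940 = 35700 - 940 = 34760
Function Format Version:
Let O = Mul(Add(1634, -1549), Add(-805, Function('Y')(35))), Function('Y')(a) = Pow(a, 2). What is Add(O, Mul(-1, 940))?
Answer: 34760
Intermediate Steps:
O = 35700 (O = Mul(Add(1634, -1549), Add(-805, Pow(35, 2))) = Mul(85, Add(-805, 1225)) = Mul(85, 420) = 35700)
Add(O, Mul(-1, 940)) = Add(35700, Mul(-1, 940)) = Add(35700, -940) = 34760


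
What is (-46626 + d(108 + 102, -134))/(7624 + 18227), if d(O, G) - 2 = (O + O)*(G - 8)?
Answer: -106264/25851 ≈ -4.1106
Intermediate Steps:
d(O, G) = 2 + 2*O*(-8 + G) (d(O, G) = 2 + (O + O)*(G - 8) = 2 + (2*O)*(-8 + G) = 2 + 2*O*(-8 + G))
(-46626 + d(108 + 102, -134))/(7624 + 18227) = (-46626 + (2 - 16*(108 + 102) + 2*(-134)*(108 + 102)))/(7624 + 18227) = (-46626 + (2 - 16*210 + 2*(-134)*210))/25851 = (-46626 + (2 - 3360 - 56280))*(1/25851) = (-46626 - 59638)*(1/25851) = -106264*1/25851 = -106264/25851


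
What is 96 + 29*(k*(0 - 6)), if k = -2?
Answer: 444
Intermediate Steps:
96 + 29*(k*(0 - 6)) = 96 + 29*(-2*(0 - 6)) = 96 + 29*(-2*(-6)) = 96 + 29*12 = 96 + 348 = 444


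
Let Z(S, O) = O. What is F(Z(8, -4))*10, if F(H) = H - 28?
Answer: -320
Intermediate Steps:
F(H) = -28 + H
F(Z(8, -4))*10 = (-28 - 4)*10 = -32*10 = -320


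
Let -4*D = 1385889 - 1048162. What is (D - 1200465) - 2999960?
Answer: -17139427/4 ≈ -4.2849e+6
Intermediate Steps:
D = -337727/4 (D = -(1385889 - 1048162)/4 = -1/4*337727 = -337727/4 ≈ -84432.)
(D - 1200465) - 2999960 = (-337727/4 - 1200465) - 2999960 = -5139587/4 - 2999960 = -17139427/4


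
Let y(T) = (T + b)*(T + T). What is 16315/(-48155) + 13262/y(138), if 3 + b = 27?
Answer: -9084467/215310636 ≈ -0.042192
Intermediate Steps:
b = 24 (b = -3 + 27 = 24)
y(T) = 2*T*(24 + T) (y(T) = (T + 24)*(T + T) = (24 + T)*(2*T) = 2*T*(24 + T))
16315/(-48155) + 13262/y(138) = 16315/(-48155) + 13262/((2*138*(24 + 138))) = 16315*(-1/48155) + 13262/((2*138*162)) = -3263/9631 + 13262/44712 = -3263/9631 + 13262*(1/44712) = -3263/9631 + 6631/22356 = -9084467/215310636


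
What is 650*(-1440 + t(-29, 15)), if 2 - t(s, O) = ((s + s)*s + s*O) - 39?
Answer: -1719900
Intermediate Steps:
t(s, O) = 41 - 2*s² - O*s (t(s, O) = 2 - (((s + s)*s + s*O) - 39) = 2 - (((2*s)*s + O*s) - 39) = 2 - ((2*s² + O*s) - 39) = 2 - (-39 + 2*s² + O*s) = 2 + (39 - 2*s² - O*s) = 41 - 2*s² - O*s)
650*(-1440 + t(-29, 15)) = 650*(-1440 + (41 - 2*(-29)² - 1*15*(-29))) = 650*(-1440 + (41 - 2*841 + 435)) = 650*(-1440 + (41 - 1682 + 435)) = 650*(-1440 - 1206) = 650*(-2646) = -1719900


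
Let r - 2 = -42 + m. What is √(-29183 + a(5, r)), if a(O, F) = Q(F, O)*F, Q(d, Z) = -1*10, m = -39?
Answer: I*√28393 ≈ 168.5*I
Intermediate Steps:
Q(d, Z) = -10
r = -79 (r = 2 + (-42 - 39) = 2 - 81 = -79)
a(O, F) = -10*F
√(-29183 + a(5, r)) = √(-29183 - 10*(-79)) = √(-29183 + 790) = √(-28393) = I*√28393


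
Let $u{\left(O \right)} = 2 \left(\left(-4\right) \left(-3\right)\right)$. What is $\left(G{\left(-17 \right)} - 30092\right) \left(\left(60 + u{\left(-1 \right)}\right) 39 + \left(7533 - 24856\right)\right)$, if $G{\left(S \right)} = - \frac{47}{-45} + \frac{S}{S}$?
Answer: $\frac{19020312256}{45} \approx 4.2267 \cdot 10^{8}$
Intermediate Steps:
$u{\left(O \right)} = 24$ ($u{\left(O \right)} = 2 \cdot 12 = 24$)
$G{\left(S \right)} = \frac{92}{45}$ ($G{\left(S \right)} = \left(-47\right) \left(- \frac{1}{45}\right) + 1 = \frac{47}{45} + 1 = \frac{92}{45}$)
$\left(G{\left(-17 \right)} - 30092\right) \left(\left(60 + u{\left(-1 \right)}\right) 39 + \left(7533 - 24856\right)\right) = \left(\frac{92}{45} - 30092\right) \left(\left(60 + 24\right) 39 + \left(7533 - 24856\right)\right) = - \frac{1354048 \left(84 \cdot 39 + \left(7533 - 24856\right)\right)}{45} = - \frac{1354048 \left(3276 - 17323\right)}{45} = \left(- \frac{1354048}{45}\right) \left(-14047\right) = \frac{19020312256}{45}$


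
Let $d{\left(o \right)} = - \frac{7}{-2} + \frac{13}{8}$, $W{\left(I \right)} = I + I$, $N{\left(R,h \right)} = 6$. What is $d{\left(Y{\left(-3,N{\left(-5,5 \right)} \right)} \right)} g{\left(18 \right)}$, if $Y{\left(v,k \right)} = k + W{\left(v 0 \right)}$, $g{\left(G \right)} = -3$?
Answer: $- \frac{123}{8} \approx -15.375$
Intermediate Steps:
$W{\left(I \right)} = 2 I$
$Y{\left(v,k \right)} = k$ ($Y{\left(v,k \right)} = k + 2 v 0 = k + 2 \cdot 0 = k + 0 = k$)
$d{\left(o \right)} = \frac{41}{8}$ ($d{\left(o \right)} = \left(-7\right) \left(- \frac{1}{2}\right) + 13 \cdot \frac{1}{8} = \frac{7}{2} + \frac{13}{8} = \frac{41}{8}$)
$d{\left(Y{\left(-3,N{\left(-5,5 \right)} \right)} \right)} g{\left(18 \right)} = \frac{41}{8} \left(-3\right) = - \frac{123}{8}$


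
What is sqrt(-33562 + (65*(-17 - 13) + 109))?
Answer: I*sqrt(35403) ≈ 188.16*I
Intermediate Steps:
sqrt(-33562 + (65*(-17 - 13) + 109)) = sqrt(-33562 + (65*(-30) + 109)) = sqrt(-33562 + (-1950 + 109)) = sqrt(-33562 - 1841) = sqrt(-35403) = I*sqrt(35403)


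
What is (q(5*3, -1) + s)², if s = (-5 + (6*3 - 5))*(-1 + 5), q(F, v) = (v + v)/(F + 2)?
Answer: 293764/289 ≈ 1016.5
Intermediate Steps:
q(F, v) = 2*v/(2 + F) (q(F, v) = (2*v)/(2 + F) = 2*v/(2 + F))
s = 32 (s = (-5 + (18 - 5))*4 = (-5 + 13)*4 = 8*4 = 32)
(q(5*3, -1) + s)² = (2*(-1)/(2 + 5*3) + 32)² = (2*(-1)/(2 + 15) + 32)² = (2*(-1)/17 + 32)² = (2*(-1)*(1/17) + 32)² = (-2/17 + 32)² = (542/17)² = 293764/289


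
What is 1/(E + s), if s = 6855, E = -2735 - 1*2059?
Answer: 1/2061 ≈ 0.00048520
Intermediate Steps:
E = -4794 (E = -2735 - 2059 = -4794)
1/(E + s) = 1/(-4794 + 6855) = 1/2061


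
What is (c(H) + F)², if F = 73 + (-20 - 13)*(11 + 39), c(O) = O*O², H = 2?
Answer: 2461761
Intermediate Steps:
c(O) = O³
F = -1577 (F = 73 - 33*50 = 73 - 1650 = -1577)
(c(H) + F)² = (2³ - 1577)² = (8 - 1577)² = (-1569)² = 2461761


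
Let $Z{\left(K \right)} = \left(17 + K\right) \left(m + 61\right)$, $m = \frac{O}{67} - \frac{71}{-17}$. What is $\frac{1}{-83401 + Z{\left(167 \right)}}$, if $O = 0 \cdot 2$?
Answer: $- \frac{17}{1213945} \approx -1.4004 \cdot 10^{-5}$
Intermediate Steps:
$O = 0$
$m = \frac{71}{17}$ ($m = \frac{0}{67} - \frac{71}{-17} = 0 \cdot \frac{1}{67} - - \frac{71}{17} = 0 + \frac{71}{17} = \frac{71}{17} \approx 4.1765$)
$Z{\left(K \right)} = 1108 + \frac{1108 K}{17}$ ($Z{\left(K \right)} = \left(17 + K\right) \left(\frac{71}{17} + 61\right) = \left(17 + K\right) \frac{1108}{17} = 1108 + \frac{1108 K}{17}$)
$\frac{1}{-83401 + Z{\left(167 \right)}} = \frac{1}{-83401 + \left(1108 + \frac{1108}{17} \cdot 167\right)} = \frac{1}{-83401 + \left(1108 + \frac{185036}{17}\right)} = \frac{1}{-83401 + \frac{203872}{17}} = \frac{1}{- \frac{1213945}{17}} = - \frac{17}{1213945}$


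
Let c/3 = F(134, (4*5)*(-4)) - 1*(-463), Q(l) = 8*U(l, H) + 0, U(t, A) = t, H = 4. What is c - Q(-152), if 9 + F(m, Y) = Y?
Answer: 2338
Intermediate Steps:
F(m, Y) = -9 + Y
Q(l) = 8*l (Q(l) = 8*l + 0 = 8*l)
c = 1122 (c = 3*((-9 + (4*5)*(-4)) - 1*(-463)) = 3*((-9 + 20*(-4)) + 463) = 3*((-9 - 80) + 463) = 3*(-89 + 463) = 3*374 = 1122)
c - Q(-152) = 1122 - 8*(-152) = 1122 - 1*(-1216) = 1122 + 1216 = 2338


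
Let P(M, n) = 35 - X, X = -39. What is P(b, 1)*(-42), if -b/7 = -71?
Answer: -3108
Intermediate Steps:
b = 497 (b = -7*(-71) = 497)
P(M, n) = 74 (P(M, n) = 35 - 1*(-39) = 35 + 39 = 74)
P(b, 1)*(-42) = 74*(-42) = -3108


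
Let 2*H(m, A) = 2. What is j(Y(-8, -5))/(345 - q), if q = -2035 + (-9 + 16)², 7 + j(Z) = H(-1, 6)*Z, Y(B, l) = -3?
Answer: -10/2331 ≈ -0.0042900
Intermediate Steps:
H(m, A) = 1 (H(m, A) = (½)*2 = 1)
j(Z) = -7 + Z (j(Z) = -7 + 1*Z = -7 + Z)
q = -1986 (q = -2035 + 7² = -2035 + 49 = -1986)
j(Y(-8, -5))/(345 - q) = (-7 - 3)/(345 - 1*(-1986)) = -10/(345 + 1986) = -10/2331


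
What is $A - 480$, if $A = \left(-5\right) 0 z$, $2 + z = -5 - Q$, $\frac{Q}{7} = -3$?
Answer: $-480$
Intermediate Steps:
$Q = -21$ ($Q = 7 \left(-3\right) = -21$)
$z = 14$ ($z = -2 - -16 = -2 + \left(-5 + 21\right) = -2 + 16 = 14$)
$A = 0$ ($A = \left(-5\right) 0 \cdot 14 = 0 \cdot 14 = 0$)
$A - 480 = 0 - 480 = -480$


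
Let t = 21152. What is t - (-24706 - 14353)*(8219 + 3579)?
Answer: 460839234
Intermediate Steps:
t - (-24706 - 14353)*(8219 + 3579) = 21152 - (-24706 - 14353)*(8219 + 3579) = 21152 - (-39059)*11798 = 21152 - 1*(-460818082) = 21152 + 460818082 = 460839234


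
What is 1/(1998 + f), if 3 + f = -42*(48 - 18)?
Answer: 1/735 ≈ 0.0013605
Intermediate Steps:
f = -1263 (f = -3 - 42*(48 - 18) = -3 - 42*30 = -3 - 1260 = -1263)
1/(1998 + f) = 1/(1998 - 1263) = 1/735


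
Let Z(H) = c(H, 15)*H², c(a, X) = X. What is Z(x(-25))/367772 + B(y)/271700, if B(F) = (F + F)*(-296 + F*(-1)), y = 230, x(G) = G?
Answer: -4321946281/4996182620 ≈ -0.86505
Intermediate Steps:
Z(H) = 15*H²
B(F) = 2*F*(-296 - F) (B(F) = (2*F)*(-296 - F) = 2*F*(-296 - F))
Z(x(-25))/367772 + B(y)/271700 = (15*(-25)²)/367772 - 2*230*(296 + 230)/271700 = (15*625)*(1/367772) - 2*230*526*(1/271700) = 9375*(1/367772) - 241960*1/271700 = 9375/367772 - 12098/13585 = -4321946281/4996182620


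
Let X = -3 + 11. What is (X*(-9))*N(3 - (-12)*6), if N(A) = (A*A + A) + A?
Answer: -415800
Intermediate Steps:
X = 8
N(A) = A**2 + 2*A (N(A) = (A**2 + A) + A = (A + A**2) + A = A**2 + 2*A)
(X*(-9))*N(3 - (-12)*6) = (8*(-9))*((3 - (-12)*6)*(2 + (3 - (-12)*6))) = -72*(3 - 4*(-18))*(2 + (3 - 4*(-18))) = -72*(3 + 72)*(2 + (3 + 72)) = -5400*(2 + 75) = -5400*77 = -72*5775 = -415800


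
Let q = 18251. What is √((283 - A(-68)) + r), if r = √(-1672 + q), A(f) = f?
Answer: √(351 + √16579) ≈ 21.903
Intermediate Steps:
r = √16579 (r = √(-1672 + 18251) = √16579 ≈ 128.76)
√((283 - A(-68)) + r) = √((283 - 1*(-68)) + √16579) = √((283 + 68) + √16579) = √(351 + √16579)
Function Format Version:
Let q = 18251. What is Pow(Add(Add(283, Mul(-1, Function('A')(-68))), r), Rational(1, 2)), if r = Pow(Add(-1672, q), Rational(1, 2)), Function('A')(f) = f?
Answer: Pow(Add(351, Pow(16579, Rational(1, 2))), Rational(1, 2)) ≈ 21.903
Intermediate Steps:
r = Pow(16579, Rational(1, 2)) (r = Pow(Add(-1672, 18251), Rational(1, 2)) = Pow(16579, Rational(1, 2)) ≈ 128.76)
Pow(Add(Add(283, Mul(-1, Function('A')(-68))), r), Rational(1, 2)) = Pow(Add(Add(283, Mul(-1, -68)), Pow(16579, Rational(1, 2))), Rational(1, 2)) = Pow(Add(Add(283, 68), Pow(16579, Rational(1, 2))), Rational(1, 2)) = Pow(Add(351, Pow(16579, Rational(1, 2))), Rational(1, 2))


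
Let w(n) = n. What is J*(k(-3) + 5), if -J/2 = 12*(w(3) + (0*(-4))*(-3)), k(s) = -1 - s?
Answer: -504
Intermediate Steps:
J = -72 (J = -24*(3 + (0*(-4))*(-3)) = -24*(3 + 0*(-3)) = -24*(3 + 0) = -24*3 = -2*36 = -72)
J*(k(-3) + 5) = -72*((-1 - 1*(-3)) + 5) = -72*((-1 + 3) + 5) = -72*(2 + 5) = -72*7 = -504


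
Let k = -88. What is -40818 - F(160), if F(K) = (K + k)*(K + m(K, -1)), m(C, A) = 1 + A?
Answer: -52338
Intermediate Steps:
F(K) = K*(-88 + K) (F(K) = (K - 88)*(K + (1 - 1)) = (-88 + K)*(K + 0) = (-88 + K)*K = K*(-88 + K))
-40818 - F(160) = -40818 - 160*(-88 + 160) = -40818 - 160*72 = -40818 - 1*11520 = -40818 - 11520 = -52338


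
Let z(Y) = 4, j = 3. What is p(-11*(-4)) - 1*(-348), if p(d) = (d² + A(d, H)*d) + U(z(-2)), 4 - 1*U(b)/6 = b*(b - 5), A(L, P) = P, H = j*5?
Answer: 2992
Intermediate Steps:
H = 15 (H = 3*5 = 15)
U(b) = 24 - 6*b*(-5 + b) (U(b) = 24 - 6*b*(b - 5) = 24 - 6*b*(-5 + b))
p(d) = 48 + d² + 15*d (p(d) = (d² + 15*d) + (24 - 6*4² + 30*4) = (d² + 15*d) + (24 - 6*16 + 120) = (d² + 15*d) + (24 - 96 + 120) = (d² + 15*d) + 48 = 48 + d² + 15*d)
p(-11*(-4)) - 1*(-348) = (48 + (-11*(-4))² + 15*(-11*(-4))) - 1*(-348) = (48 + 44² + 15*44) + 348 = (48 + 1936 + 660) + 348 = 2644 + 348 = 2992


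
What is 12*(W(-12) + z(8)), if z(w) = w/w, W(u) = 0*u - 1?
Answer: 0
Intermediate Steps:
W(u) = -1 (W(u) = 0 - 1 = -1)
z(w) = 1
12*(W(-12) + z(8)) = 12*(-1 + 1) = 12*0 = 0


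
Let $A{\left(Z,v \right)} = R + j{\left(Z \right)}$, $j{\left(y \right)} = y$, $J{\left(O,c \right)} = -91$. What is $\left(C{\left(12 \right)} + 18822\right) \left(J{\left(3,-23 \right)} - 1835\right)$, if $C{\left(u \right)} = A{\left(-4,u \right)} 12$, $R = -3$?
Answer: $-36089388$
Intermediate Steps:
$A{\left(Z,v \right)} = -3 + Z$
$C{\left(u \right)} = -84$ ($C{\left(u \right)} = \left(-3 - 4\right) 12 = \left(-7\right) 12 = -84$)
$\left(C{\left(12 \right)} + 18822\right) \left(J{\left(3,-23 \right)} - 1835\right) = \left(-84 + 18822\right) \left(-91 - 1835\right) = 18738 \left(-1926\right) = -36089388$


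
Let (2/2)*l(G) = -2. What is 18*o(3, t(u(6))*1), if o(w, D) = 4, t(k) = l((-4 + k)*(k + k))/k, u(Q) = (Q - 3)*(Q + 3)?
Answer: 72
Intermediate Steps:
l(G) = -2
u(Q) = (-3 + Q)*(3 + Q)
t(k) = -2/k
18*o(3, t(u(6))*1) = 18*4 = 72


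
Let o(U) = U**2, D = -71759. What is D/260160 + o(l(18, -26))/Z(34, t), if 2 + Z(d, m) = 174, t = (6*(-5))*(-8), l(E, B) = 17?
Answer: 15710923/11186880 ≈ 1.4044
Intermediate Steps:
t = 240 (t = -30*(-8) = 240)
Z(d, m) = 172 (Z(d, m) = -2 + 174 = 172)
D/260160 + o(l(18, -26))/Z(34, t) = -71759/260160 + 17**2/172 = -71759*1/260160 + 289*(1/172) = -71759/260160 + 289/172 = 15710923/11186880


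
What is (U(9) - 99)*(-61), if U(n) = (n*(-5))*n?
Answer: 30744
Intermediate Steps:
U(n) = -5*n**2 (U(n) = (-5*n)*n = -5*n**2)
(U(9) - 99)*(-61) = (-5*9**2 - 99)*(-61) = (-5*81 - 99)*(-61) = (-405 - 99)*(-61) = -504*(-61) = 30744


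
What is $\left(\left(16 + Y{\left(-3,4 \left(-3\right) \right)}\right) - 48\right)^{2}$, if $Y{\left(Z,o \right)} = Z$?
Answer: $1225$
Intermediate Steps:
$\left(\left(16 + Y{\left(-3,4 \left(-3\right) \right)}\right) - 48\right)^{2} = \left(\left(16 - 3\right) - 48\right)^{2} = \left(13 - 48\right)^{2} = \left(-35\right)^{2} = 1225$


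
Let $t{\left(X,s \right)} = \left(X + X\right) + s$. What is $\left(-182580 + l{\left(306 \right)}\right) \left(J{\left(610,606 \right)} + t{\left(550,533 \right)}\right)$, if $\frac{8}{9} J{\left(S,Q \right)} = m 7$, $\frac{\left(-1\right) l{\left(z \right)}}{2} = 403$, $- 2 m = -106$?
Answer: $- \frac{1504040279}{4} \approx -3.7601 \cdot 10^{8}$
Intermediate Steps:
$m = 53$ ($m = \left(- \frac{1}{2}\right) \left(-106\right) = 53$)
$l{\left(z \right)} = -806$ ($l{\left(z \right)} = \left(-2\right) 403 = -806$)
$J{\left(S,Q \right)} = \frac{3339}{8}$ ($J{\left(S,Q \right)} = \frac{9 \cdot 53 \cdot 7}{8} = \frac{9}{8} \cdot 371 = \frac{3339}{8}$)
$t{\left(X,s \right)} = s + 2 X$ ($t{\left(X,s \right)} = 2 X + s = s + 2 X$)
$\left(-182580 + l{\left(306 \right)}\right) \left(J{\left(610,606 \right)} + t{\left(550,533 \right)}\right) = \left(-182580 - 806\right) \left(\frac{3339}{8} + \left(533 + 2 \cdot 550\right)\right) = - 183386 \left(\frac{3339}{8} + \left(533 + 1100\right)\right) = - 183386 \left(\frac{3339}{8} + 1633\right) = \left(-183386\right) \frac{16403}{8} = - \frac{1504040279}{4}$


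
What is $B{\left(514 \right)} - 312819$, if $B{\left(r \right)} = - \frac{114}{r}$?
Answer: $- \frac{80394540}{257} \approx -3.1282 \cdot 10^{5}$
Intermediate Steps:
$B{\left(514 \right)} - 312819 = - \frac{114}{514} - 312819 = \left(-114\right) \frac{1}{514} - 312819 = - \frac{57}{257} - 312819 = - \frac{80394540}{257}$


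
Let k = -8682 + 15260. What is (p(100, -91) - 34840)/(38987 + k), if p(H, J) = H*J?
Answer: -676/701 ≈ -0.96434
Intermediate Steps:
k = 6578
(p(100, -91) - 34840)/(38987 + k) = (100*(-91) - 34840)/(38987 + 6578) = (-9100 - 34840)/45565 = -43940*1/45565 = -676/701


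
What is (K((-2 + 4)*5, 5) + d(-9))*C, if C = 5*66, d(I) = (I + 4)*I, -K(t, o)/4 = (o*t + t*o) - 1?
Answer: -115830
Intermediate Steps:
K(t, o) = 4 - 8*o*t (K(t, o) = -4*((o*t + t*o) - 1) = -4*((o*t + o*t) - 1) = -4*(2*o*t - 1) = -4*(-1 + 2*o*t) = 4 - 8*o*t)
d(I) = I*(4 + I) (d(I) = (4 + I)*I = I*(4 + I))
C = 330
(K((-2 + 4)*5, 5) + d(-9))*C = ((4 - 8*5*(-2 + 4)*5) - 9*(4 - 9))*330 = ((4 - 8*5*2*5) - 9*(-5))*330 = ((4 - 8*5*10) + 45)*330 = ((4 - 400) + 45)*330 = (-396 + 45)*330 = -351*330 = -115830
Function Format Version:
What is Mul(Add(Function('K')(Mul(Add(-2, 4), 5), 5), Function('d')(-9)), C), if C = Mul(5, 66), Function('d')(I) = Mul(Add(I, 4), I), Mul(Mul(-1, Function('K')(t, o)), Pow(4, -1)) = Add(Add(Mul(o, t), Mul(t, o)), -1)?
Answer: -115830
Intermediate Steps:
Function('K')(t, o) = Add(4, Mul(-8, o, t)) (Function('K')(t, o) = Mul(-4, Add(Add(Mul(o, t), Mul(t, o)), -1)) = Mul(-4, Add(Add(Mul(o, t), Mul(o, t)), -1)) = Mul(-4, Add(Mul(2, o, t), -1)) = Mul(-4, Add(-1, Mul(2, o, t))) = Add(4, Mul(-8, o, t)))
Function('d')(I) = Mul(I, Add(4, I)) (Function('d')(I) = Mul(Add(4, I), I) = Mul(I, Add(4, I)))
C = 330
Mul(Add(Function('K')(Mul(Add(-2, 4), 5), 5), Function('d')(-9)), C) = Mul(Add(Add(4, Mul(-8, 5, Mul(Add(-2, 4), 5))), Mul(-9, Add(4, -9))), 330) = Mul(Add(Add(4, Mul(-8, 5, Mul(2, 5))), Mul(-9, -5)), 330) = Mul(Add(Add(4, Mul(-8, 5, 10)), 45), 330) = Mul(Add(Add(4, -400), 45), 330) = Mul(Add(-396, 45), 330) = Mul(-351, 330) = -115830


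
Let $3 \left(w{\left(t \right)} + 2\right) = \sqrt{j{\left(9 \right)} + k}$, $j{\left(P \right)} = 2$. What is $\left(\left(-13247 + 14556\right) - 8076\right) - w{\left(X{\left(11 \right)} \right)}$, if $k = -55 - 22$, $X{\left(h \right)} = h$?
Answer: $-6765 - \frac{5 i \sqrt{3}}{3} \approx -6765.0 - 2.8868 i$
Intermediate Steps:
$k = -77$ ($k = -55 - 22 = -77$)
$w{\left(t \right)} = -2 + \frac{5 i \sqrt{3}}{3}$ ($w{\left(t \right)} = -2 + \frac{\sqrt{2 - 77}}{3} = -2 + \frac{\sqrt{-75}}{3} = -2 + \frac{5 i \sqrt{3}}{3}$)
$\left(\left(-13247 + 14556\right) - 8076\right) - w{\left(X{\left(11 \right)} \right)} = \left(\left(-13247 + 14556\right) - 8076\right) - \left(-2 + \frac{5 i \sqrt{3}}{3}\right) = \left(1309 - 8076\right) + \left(2 - \frac{5 i \sqrt{3}}{3}\right) = -6767 + \left(2 - \frac{5 i \sqrt{3}}{3}\right) = -6765 - \frac{5 i \sqrt{3}}{3}$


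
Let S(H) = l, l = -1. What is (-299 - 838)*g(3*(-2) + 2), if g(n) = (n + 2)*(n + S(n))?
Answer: -11370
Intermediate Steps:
S(H) = -1
g(n) = (-1 + n)*(2 + n) (g(n) = (n + 2)*(n - 1) = (2 + n)*(-1 + n) = (-1 + n)*(2 + n))
(-299 - 838)*g(3*(-2) + 2) = (-299 - 838)*(-2 + (3*(-2) + 2) + (3*(-2) + 2)²) = -1137*(-2 + (-6 + 2) + (-6 + 2)²) = -1137*(-2 - 4 + (-4)²) = -1137*(-2 - 4 + 16) = -1137*10 = -11370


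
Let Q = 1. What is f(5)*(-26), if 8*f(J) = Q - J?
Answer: 13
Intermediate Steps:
f(J) = 1/8 - J/8 (f(J) = (1 - J)/8 = 1/8 - J/8)
f(5)*(-26) = (1/8 - 1/8*5)*(-26) = (1/8 - 5/8)*(-26) = -1/2*(-26) = 13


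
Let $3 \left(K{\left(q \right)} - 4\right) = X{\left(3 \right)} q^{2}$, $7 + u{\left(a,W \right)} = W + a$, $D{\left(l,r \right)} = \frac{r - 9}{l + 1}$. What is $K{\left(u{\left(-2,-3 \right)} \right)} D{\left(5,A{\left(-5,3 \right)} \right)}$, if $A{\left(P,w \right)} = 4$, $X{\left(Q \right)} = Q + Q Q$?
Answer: $- \frac{1450}{3} \approx -483.33$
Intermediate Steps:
$X{\left(Q \right)} = Q + Q^{2}$
$D{\left(l,r \right)} = \frac{-9 + r}{1 + l}$
$u{\left(a,W \right)} = -7 + W + a$ ($u{\left(a,W \right)} = -7 + \left(W + a\right) = -7 + W + a$)
$K{\left(q \right)} = 4 + 4 q^{2}$ ($K{\left(q \right)} = 4 + \frac{3 \left(1 + 3\right) q^{2}}{3} = 4 + \frac{3 \cdot 4 q^{2}}{3} = 4 + \frac{12 q^{2}}{3} = 4 + 4 q^{2}$)
$K{\left(u{\left(-2,-3 \right)} \right)} D{\left(5,A{\left(-5,3 \right)} \right)} = \left(4 + 4 \left(-7 - 3 - 2\right)^{2}\right) \frac{-9 + 4}{1 + 5} = \left(4 + 4 \left(-12\right)^{2}\right) \frac{1}{6} \left(-5\right) = \left(4 + 4 \cdot 144\right) \frac{1}{6} \left(-5\right) = \left(4 + 576\right) \left(- \frac{5}{6}\right) = 580 \left(- \frac{5}{6}\right) = - \frac{1450}{3}$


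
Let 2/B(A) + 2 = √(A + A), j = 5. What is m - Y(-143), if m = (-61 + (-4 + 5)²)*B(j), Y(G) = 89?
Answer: -129 - 20*√10 ≈ -192.25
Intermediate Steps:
B(A) = 2/(-2 + √2*√A) (B(A) = 2/(-2 + √(A + A)) = 2/(-2 + √(2*A)) = 2/(-2 + √2*√A))
m = -120/(-2 + √10) (m = (-61 + (-4 + 5)²)*(2/(-2 + √2*√5)) = (-61 + 1²)*(2/(-2 + √10)) = (-61 + 1)*(2/(-2 + √10)) = -120/(-2 + √10) ≈ -103.25)
m - Y(-143) = (-40 - 20*√10) - 1*89 = (-40 - 20*√10) - 89 = -129 - 20*√10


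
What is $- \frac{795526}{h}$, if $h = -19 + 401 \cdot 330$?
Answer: $- \frac{795526}{132311} \approx -6.0125$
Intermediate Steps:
$h = 132311$ ($h = -19 + 132330 = 132311$)
$- \frac{795526}{h} = - \frac{795526}{132311}$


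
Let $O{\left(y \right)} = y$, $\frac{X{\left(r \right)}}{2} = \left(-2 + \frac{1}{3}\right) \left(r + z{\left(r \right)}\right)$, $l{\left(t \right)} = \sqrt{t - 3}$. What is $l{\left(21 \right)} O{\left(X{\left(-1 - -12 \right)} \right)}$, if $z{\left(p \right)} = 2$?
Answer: $- 130 \sqrt{2} \approx -183.85$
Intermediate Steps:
$l{\left(t \right)} = \sqrt{-3 + t}$
$X{\left(r \right)} = - \frac{20}{3} - \frac{10 r}{3}$ ($X{\left(r \right)} = 2 \left(-2 + \frac{1}{3}\right) \left(r + 2\right) = 2 \left(-2 + \frac{1}{3}\right) \left(2 + r\right) = 2 \left(- \frac{5 \left(2 + r\right)}{3}\right) = 2 \left(- \frac{10}{3} - \frac{5 r}{3}\right) = - \frac{20}{3} - \frac{10 r}{3}$)
$l{\left(21 \right)} O{\left(X{\left(-1 - -12 \right)} \right)} = \sqrt{-3 + 21} \left(- \frac{20}{3} - \frac{10 \left(-1 - -12\right)}{3}\right) = \sqrt{18} \left(- \frac{20}{3} - \frac{10 \left(-1 + 12\right)}{3}\right) = 3 \sqrt{2} \left(- \frac{20}{3} - \frac{110}{3}\right) = 3 \sqrt{2} \left(- \frac{130}{3}\right) = - 130 \sqrt{2}$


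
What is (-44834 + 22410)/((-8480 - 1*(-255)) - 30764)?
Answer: 22424/38989 ≈ 0.57514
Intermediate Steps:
(-44834 + 22410)/((-8480 - 1*(-255)) - 30764) = -22424/((-8480 + 255) - 30764) = -22424/(-8225 - 30764) = -22424/(-38989) = -22424*(-1/38989) = 22424/38989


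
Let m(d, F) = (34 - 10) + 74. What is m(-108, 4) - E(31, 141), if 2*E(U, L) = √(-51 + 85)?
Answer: 98 - √34/2 ≈ 95.084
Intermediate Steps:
m(d, F) = 98 (m(d, F) = 24 + 74 = 98)
E(U, L) = √34/2 (E(U, L) = √(-51 + 85)/2 = √34/2)
m(-108, 4) - E(31, 141) = 98 - √34/2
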